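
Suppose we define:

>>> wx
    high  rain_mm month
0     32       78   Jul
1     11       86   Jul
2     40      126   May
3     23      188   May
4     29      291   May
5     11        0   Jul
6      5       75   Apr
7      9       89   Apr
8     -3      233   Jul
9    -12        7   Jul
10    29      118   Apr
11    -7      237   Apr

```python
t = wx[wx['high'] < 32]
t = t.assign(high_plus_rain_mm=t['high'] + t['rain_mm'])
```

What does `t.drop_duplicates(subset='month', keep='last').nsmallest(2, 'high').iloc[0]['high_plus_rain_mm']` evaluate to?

filter rows where high < 32:
    high  rain_mm month
1     11       86   Jul
3     23      188   May
4     29      291   May
5     11        0   Jul
6      5       75   Apr
7      9       89   Apr
8     -3      233   Jul
9    -12        7   Jul
10    29      118   Apr
11    -7      237   Apr
add column high_plus_rain_mm = t['high'] + t['rain_mm']:
    high  rain_mm month  high_plus_rain_mm
1     11       86   Jul                 97
3     23      188   May                211
4     29      291   May                320
5     11        0   Jul                 11
6      5       75   Apr                 80
7      9       89   Apr                 98
8     -3      233   Jul                230
9    -12        7   Jul                 -5
10    29      118   Apr                147
11    -7      237   Apr                230
drop duplicate month (keep=last):
    high  rain_mm month  high_plus_rain_mm
4     29      291   May                320
9    -12        7   Jul                 -5
11    -7      237   Apr                230
take 2 rows with smallest high:
    high  rain_mm month  high_plus_rain_mm
9    -12        7   Jul                 -5
11    -7      237   Apr                230
The value at position 0, column 'high_plus_rain_mm' is -5.

-5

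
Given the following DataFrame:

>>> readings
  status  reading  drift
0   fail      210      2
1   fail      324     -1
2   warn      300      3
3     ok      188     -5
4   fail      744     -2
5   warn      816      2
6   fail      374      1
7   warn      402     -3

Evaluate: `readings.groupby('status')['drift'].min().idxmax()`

group by status, min of drift:
status
fail   -2
ok     -5
warn   -3
Name: drift, dtype: int64

fail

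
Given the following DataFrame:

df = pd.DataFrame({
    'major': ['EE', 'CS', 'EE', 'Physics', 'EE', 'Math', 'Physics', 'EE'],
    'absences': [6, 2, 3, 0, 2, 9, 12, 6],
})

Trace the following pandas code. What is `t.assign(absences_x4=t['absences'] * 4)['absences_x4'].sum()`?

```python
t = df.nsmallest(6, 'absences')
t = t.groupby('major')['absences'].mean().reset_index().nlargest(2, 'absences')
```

25.0

take 6 rows with smallest absences:
     major  absences
3  Physics         0
1       CS         2
4       EE         2
2       EE         3
0       EE         6
7       EE         6
group by major, mean of absences:
major
CS         2.00
EE         4.25
Physics    0.00
Name: absences, dtype: float64
reset_index():
     major  absences
0       CS      2.00
1       EE      4.25
2  Physics      0.00
take 2 rows with largest absences:
  major  absences
1    EE      4.25
0    CS      2.00
add column absences_x4 = t['absences'] * 4:
  major  absences  absences_x4
1    EE      4.25         17.0
0    CS      2.00          8.0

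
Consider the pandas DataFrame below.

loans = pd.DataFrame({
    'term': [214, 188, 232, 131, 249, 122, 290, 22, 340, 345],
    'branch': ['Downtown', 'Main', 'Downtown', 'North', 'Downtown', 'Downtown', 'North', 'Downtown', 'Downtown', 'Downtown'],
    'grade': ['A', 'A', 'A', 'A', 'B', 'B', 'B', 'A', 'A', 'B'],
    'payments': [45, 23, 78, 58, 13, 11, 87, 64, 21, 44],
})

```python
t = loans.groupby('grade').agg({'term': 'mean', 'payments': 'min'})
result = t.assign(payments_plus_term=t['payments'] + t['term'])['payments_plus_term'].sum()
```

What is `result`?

group by grade: mean(term), min(payments):
             term  payments
grade                      
A      187.833333        21
B      251.500000        11
add column payments_plus_term = t['payments'] + t['term']:
             term  payments  payments_plus_term
grade                                          
A      187.833333        21          208.833333
B      251.500000        11          262.500000
So sum() = 471.333333333.

471.333333333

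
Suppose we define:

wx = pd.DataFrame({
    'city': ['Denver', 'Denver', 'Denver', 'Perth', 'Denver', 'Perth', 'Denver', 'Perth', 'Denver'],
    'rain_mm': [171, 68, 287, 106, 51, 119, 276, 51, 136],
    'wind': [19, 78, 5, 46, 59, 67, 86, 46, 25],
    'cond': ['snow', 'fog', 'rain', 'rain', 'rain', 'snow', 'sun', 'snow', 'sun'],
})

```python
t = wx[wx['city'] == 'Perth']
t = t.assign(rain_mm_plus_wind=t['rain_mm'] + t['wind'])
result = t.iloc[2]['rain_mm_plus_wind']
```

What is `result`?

filter rows where city == 'Perth':
    city  rain_mm  wind  cond
3  Perth      106    46  rain
5  Perth      119    67  snow
7  Perth       51    46  snow
add column rain_mm_plus_wind = t['rain_mm'] + t['wind']:
    city  rain_mm  wind  cond  rain_mm_plus_wind
3  Perth      106    46  rain                152
5  Perth      119    67  snow                186
7  Perth       51    46  snow                 97

97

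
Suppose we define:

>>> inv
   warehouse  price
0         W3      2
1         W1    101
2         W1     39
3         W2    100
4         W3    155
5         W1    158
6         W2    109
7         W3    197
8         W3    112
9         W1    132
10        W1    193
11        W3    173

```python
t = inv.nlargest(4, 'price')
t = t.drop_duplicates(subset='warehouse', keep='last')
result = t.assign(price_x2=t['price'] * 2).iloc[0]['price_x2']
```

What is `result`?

take 4 rows with largest price:
   warehouse  price
7         W3    197
10        W1    193
11        W3    173
5         W1    158
drop duplicate warehouse (keep=last):
   warehouse  price
11        W3    173
5         W1    158
add column price_x2 = t['price'] * 2:
   warehouse  price  price_x2
11        W3    173       346
5         W1    158       316

346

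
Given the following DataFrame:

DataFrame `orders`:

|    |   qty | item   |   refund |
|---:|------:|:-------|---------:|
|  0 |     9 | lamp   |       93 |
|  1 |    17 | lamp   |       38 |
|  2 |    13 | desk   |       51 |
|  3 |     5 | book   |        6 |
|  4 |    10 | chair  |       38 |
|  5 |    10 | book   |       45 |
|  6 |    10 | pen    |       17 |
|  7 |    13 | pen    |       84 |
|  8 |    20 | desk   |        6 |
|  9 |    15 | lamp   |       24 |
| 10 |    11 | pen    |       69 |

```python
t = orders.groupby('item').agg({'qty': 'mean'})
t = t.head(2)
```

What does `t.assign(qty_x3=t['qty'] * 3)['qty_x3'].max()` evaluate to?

30.0

group by item, mean of qty:
             qty
item            
book    7.500000
chair  10.000000
desk   16.500000
lamp   13.666667
pen    11.333333
take first 2 rows:
        qty
item       
book    7.5
chair  10.0
add column qty_x3 = t['qty'] * 3:
        qty  qty_x3
item               
book    7.5    22.5
chair  10.0    30.0
Hence 30.0.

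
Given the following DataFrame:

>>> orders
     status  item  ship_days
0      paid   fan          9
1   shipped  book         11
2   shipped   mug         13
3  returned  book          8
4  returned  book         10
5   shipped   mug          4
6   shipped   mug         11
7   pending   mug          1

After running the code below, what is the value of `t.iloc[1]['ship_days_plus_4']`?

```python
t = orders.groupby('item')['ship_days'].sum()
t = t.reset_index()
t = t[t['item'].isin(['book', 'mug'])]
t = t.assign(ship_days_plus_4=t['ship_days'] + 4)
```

33

group by item, sum of ship_days:
item
book    29
fan      9
mug     29
Name: ship_days, dtype: int64
reset_index():
   item  ship_days
0  book         29
1   fan          9
2   mug         29
filter rows where item in ['book', 'mug']:
   item  ship_days
0  book         29
2   mug         29
add column ship_days_plus_4 = t['ship_days'] + 4:
   item  ship_days  ship_days_plus_4
0  book         29                33
2   mug         29                33
Finally, value at position 1, column 'ship_days_plus_4' = 33.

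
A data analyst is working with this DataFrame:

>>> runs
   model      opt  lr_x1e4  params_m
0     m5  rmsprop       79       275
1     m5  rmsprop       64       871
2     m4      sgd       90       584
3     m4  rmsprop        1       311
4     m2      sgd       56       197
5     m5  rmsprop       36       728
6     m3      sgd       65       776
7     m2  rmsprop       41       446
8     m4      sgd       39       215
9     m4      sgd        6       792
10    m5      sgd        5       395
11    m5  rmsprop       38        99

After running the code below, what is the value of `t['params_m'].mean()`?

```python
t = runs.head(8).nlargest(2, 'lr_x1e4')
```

take first 8 rows:
  model      opt  lr_x1e4  params_m
0    m5  rmsprop       79       275
1    m5  rmsprop       64       871
2    m4      sgd       90       584
3    m4  rmsprop        1       311
4    m2      sgd       56       197
5    m5  rmsprop       36       728
6    m3      sgd       65       776
7    m2  rmsprop       41       446
take 2 rows with largest lr_x1e4:
  model      opt  lr_x1e4  params_m
2    m4      sgd       90       584
0    m5  rmsprop       79       275
Then the mean of column 'params_m': 429.5

429.5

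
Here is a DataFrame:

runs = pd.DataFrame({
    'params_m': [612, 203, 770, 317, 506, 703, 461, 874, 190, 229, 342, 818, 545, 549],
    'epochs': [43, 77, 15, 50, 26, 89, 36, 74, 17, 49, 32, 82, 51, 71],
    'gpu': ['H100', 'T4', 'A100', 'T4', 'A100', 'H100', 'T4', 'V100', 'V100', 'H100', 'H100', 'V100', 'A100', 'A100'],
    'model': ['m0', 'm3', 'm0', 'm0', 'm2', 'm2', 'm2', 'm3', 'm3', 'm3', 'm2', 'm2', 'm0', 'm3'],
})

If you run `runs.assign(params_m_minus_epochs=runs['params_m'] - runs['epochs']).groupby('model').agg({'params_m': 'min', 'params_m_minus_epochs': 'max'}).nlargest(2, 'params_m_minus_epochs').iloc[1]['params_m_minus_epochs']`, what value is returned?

add column params_m_minus_epochs = runs['params_m'] - runs['epochs']:
    params_m  epochs   gpu model  params_m_minus_epochs
0        612      43  H100    m0                    569
1        203      77    T4    m3                    126
2        770      15  A100    m0                    755
3        317      50    T4    m0                    267
4        506      26  A100    m2                    480
5        703      89  H100    m2                    614
6        461      36    T4    m2                    425
7        874      74  V100    m3                    800
8        190      17  V100    m3                    173
9        229      49  H100    m3                    180
10       342      32  H100    m2                    310
11       818      82  V100    m2                    736
12       545      51  A100    m0                    494
13       549      71  A100    m3                    478
group by model: min(params_m), max(params_m_minus_epochs):
       params_m  params_m_minus_epochs
model                                 
m0          317                    755
m2          342                    736
m3          190                    800
take 2 rows with largest params_m_minus_epochs:
       params_m  params_m_minus_epochs
model                                 
m3          190                    800
m0          317                    755
The value at position 1, column 'params_m_minus_epochs' is 755.

755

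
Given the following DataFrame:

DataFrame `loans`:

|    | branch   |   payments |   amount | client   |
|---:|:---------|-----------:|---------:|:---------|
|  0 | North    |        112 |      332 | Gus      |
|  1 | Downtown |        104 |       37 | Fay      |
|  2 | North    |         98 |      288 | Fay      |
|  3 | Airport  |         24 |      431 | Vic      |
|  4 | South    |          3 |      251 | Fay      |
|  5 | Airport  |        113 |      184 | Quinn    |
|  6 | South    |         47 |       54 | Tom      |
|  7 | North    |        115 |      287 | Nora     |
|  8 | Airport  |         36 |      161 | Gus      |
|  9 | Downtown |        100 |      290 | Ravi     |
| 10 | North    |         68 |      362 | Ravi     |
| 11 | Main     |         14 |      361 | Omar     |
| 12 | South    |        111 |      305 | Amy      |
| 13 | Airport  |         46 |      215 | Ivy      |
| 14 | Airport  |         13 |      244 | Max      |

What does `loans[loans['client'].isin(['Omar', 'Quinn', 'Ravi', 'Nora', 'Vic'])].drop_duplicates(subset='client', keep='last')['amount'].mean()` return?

325.0

filter rows where client in ['Omar', 'Quinn', 'Ravi', 'Nora', 'Vic']:
      branch  payments  amount client
3    Airport        24     431    Vic
5    Airport       113     184  Quinn
7      North       115     287   Nora
9   Downtown       100     290   Ravi
10     North        68     362   Ravi
11      Main        14     361   Omar
drop duplicate client (keep=last):
     branch  payments  amount client
3   Airport        24     431    Vic
5   Airport       113     184  Quinn
7     North       115     287   Nora
10    North        68     362   Ravi
11     Main        14     361   Omar
Hence 325.0.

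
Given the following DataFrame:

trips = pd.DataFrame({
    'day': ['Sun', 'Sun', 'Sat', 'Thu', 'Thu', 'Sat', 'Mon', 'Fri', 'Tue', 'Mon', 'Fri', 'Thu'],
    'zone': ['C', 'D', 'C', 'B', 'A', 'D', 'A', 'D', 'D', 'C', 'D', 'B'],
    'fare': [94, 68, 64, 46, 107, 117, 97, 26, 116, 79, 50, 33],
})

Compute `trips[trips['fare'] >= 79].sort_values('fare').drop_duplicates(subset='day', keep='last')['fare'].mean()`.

106.2

filter rows where fare >= 79:
   day zone  fare
0  Sun    C    94
4  Thu    A   107
5  Sat    D   117
6  Mon    A    97
8  Tue    D   116
9  Mon    C    79
sort by fare:
   day zone  fare
9  Mon    C    79
0  Sun    C    94
6  Mon    A    97
4  Thu    A   107
8  Tue    D   116
5  Sat    D   117
drop duplicate day (keep=last):
   day zone  fare
0  Sun    C    94
6  Mon    A    97
4  Thu    A   107
8  Tue    D   116
5  Sat    D   117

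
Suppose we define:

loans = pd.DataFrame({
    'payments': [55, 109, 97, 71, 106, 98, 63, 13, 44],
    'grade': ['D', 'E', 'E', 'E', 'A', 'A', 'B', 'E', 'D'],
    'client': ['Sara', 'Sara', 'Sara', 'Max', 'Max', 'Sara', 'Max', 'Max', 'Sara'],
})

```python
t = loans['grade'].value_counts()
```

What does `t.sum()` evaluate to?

value_counts of grade:
grade
E    4
D    2
A    2
B    1
Name: count, dtype: int64

9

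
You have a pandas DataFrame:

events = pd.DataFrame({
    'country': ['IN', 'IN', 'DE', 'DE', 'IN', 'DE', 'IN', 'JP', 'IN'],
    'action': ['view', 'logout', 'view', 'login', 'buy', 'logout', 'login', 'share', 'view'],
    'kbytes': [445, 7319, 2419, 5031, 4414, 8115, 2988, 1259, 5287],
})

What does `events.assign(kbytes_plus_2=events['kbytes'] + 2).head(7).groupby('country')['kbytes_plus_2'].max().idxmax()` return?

DE

add column kbytes_plus_2 = events['kbytes'] + 2:
  country  action  kbytes  kbytes_plus_2
0      IN    view     445            447
1      IN  logout    7319           7321
2      DE    view    2419           2421
3      DE   login    5031           5033
4      IN     buy    4414           4416
5      DE  logout    8115           8117
6      IN   login    2988           2990
7      JP   share    1259           1261
8      IN    view    5287           5289
take first 7 rows:
  country  action  kbytes  kbytes_plus_2
0      IN    view     445            447
1      IN  logout    7319           7321
2      DE    view    2419           2421
3      DE   login    5031           5033
4      IN     buy    4414           4416
5      DE  logout    8115           8117
6      IN   login    2988           2990
group by country, max of kbytes_plus_2:
country
DE    8117
IN    7321
Name: kbytes_plus_2, dtype: int64
The label with the largest value is DE.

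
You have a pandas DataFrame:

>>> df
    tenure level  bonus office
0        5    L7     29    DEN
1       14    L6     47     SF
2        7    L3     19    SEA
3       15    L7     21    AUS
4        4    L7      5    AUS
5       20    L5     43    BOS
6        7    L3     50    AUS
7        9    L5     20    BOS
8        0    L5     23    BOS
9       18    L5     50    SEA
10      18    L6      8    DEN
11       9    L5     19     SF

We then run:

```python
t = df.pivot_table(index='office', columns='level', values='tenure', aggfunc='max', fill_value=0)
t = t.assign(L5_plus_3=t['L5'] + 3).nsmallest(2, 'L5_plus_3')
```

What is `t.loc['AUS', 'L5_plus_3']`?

3

pivot: rows=office, cols=level, max(tenure):
level   L3  L5  L6  L7
office                
AUS      7   0   0  15
BOS      0  20   0   0
DEN      0   0  18   5
SEA      7  18   0   0
SF       0   9  14   0
add column L5_plus_3 = t['L5'] + 3:
level   L3  L5  L6  L7  L5_plus_3
office                           
AUS      7   0   0  15          3
BOS      0  20   0   0         23
DEN      0   0  18   5          3
SEA      7  18   0   0         21
SF       0   9  14   0         12
take 2 rows with smallest L5_plus_3:
level   L3  L5  L6  L7  L5_plus_3
office                           
AUS      7   0   0  15          3
DEN      0   0  18   5          3
Hence 3.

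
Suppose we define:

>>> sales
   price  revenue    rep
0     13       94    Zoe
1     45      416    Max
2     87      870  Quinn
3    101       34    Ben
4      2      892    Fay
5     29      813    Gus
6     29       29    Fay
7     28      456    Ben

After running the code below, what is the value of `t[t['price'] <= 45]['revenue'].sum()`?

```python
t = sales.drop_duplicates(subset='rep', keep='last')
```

drop duplicate rep (keep=last):
   price  revenue    rep
0     13       94    Zoe
1     45      416    Max
2     87      870  Quinn
5     29      813    Gus
6     29       29    Fay
7     28      456    Ben
filter rows where price <= 45:
   price  revenue  rep
0     13       94  Zoe
1     45      416  Max
5     29      813  Gus
6     29       29  Fay
7     28      456  Ben
So sum() = 1808.

1808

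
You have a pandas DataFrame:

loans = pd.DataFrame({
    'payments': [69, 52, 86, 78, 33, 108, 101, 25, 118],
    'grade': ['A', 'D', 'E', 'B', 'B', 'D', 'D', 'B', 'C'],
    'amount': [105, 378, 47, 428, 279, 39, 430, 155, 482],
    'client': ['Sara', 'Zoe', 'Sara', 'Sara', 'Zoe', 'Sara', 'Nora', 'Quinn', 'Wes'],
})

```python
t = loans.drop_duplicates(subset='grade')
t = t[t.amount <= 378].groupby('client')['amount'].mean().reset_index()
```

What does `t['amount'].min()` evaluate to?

76.0

drop duplicate grade (keep=first):
   payments grade  amount client
0        69     A     105   Sara
1        52     D     378    Zoe
2        86     E      47   Sara
3        78     B     428   Sara
8       118     C     482    Wes
filter rows where amount <= 378:
   payments grade  amount client
0        69     A     105   Sara
1        52     D     378    Zoe
2        86     E      47   Sara
group by client, mean of amount:
client
Sara     76.0
Zoe     378.0
Name: amount, dtype: float64
reset_index():
  client  amount
0   Sara    76.0
1    Zoe   378.0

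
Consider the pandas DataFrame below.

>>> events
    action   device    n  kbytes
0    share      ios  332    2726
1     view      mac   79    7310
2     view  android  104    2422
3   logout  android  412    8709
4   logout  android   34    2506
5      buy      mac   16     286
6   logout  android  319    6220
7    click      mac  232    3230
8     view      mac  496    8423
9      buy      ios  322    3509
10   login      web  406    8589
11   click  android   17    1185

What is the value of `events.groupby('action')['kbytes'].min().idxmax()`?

group by action, min of kbytes:
action
buy        286
click     1185
login     8589
logout    2506
share     2726
view      2422
Name: kbytes, dtype: int64

login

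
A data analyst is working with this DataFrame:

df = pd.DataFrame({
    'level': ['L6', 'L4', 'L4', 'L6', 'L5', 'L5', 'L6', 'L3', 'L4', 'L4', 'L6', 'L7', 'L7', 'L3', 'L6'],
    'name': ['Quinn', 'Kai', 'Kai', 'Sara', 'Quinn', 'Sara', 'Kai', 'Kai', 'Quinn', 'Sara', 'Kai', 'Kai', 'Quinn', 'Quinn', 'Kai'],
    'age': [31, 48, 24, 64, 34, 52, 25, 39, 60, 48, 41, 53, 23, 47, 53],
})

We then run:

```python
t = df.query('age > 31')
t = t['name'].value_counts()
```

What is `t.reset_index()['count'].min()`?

filter rows where age > 31:
   level   name  age
1     L4    Kai   48
3     L6   Sara   64
4     L5  Quinn   34
5     L5   Sara   52
7     L3    Kai   39
8     L4  Quinn   60
9     L4   Sara   48
10    L6    Kai   41
11    L7    Kai   53
13    L3  Quinn   47
14    L6    Kai   53
value_counts of name:
name
Kai      5
Sara     3
Quinn    3
Name: count, dtype: int64
reset_index():
    name  count
0    Kai      5
1   Sara      3
2  Quinn      3
Reading off the min of column 'count', we get 3.

3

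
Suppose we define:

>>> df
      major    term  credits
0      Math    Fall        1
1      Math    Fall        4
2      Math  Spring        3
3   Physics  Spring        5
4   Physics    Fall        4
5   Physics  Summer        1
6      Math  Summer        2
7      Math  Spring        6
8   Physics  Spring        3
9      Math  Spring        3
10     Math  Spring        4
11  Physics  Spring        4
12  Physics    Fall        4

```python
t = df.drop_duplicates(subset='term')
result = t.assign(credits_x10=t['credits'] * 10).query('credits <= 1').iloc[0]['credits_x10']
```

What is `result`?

drop duplicate term (keep=first):
     major    term  credits
0     Math    Fall        1
2     Math  Spring        3
5  Physics  Summer        1
add column credits_x10 = t['credits'] * 10:
     major    term  credits  credits_x10
0     Math    Fall        1           10
2     Math  Spring        3           30
5  Physics  Summer        1           10
filter rows where credits <= 1:
     major    term  credits  credits_x10
0     Math    Fall        1           10
5  Physics  Summer        1           10

10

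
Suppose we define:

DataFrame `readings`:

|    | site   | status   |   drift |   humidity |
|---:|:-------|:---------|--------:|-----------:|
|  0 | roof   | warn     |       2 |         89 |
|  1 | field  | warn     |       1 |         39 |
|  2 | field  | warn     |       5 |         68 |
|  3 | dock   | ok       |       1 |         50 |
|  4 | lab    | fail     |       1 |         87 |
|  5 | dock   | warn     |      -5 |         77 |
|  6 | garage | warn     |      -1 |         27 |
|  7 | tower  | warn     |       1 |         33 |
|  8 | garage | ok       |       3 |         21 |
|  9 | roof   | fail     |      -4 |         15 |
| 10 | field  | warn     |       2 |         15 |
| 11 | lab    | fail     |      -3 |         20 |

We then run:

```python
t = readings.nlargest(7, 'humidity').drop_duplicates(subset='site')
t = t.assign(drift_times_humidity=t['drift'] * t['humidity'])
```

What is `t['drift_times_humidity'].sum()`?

take 7 rows with largest humidity:
    site status  drift  humidity
0   roof   warn      2        89
4    lab   fail      1        87
5   dock   warn     -5        77
2  field   warn      5        68
3   dock     ok      1        50
1  field   warn      1        39
7  tower   warn      1        33
drop duplicate site (keep=first):
    site status  drift  humidity
0   roof   warn      2        89
4    lab   fail      1        87
5   dock   warn     -5        77
2  field   warn      5        68
7  tower   warn      1        33
add column drift_times_humidity = t['drift'] * t['humidity']:
    site status  drift  humidity  drift_times_humidity
0   roof   warn      2        89                   178
4    lab   fail      1        87                    87
5   dock   warn     -5        77                  -385
2  field   warn      5        68                   340
7  tower   warn      1        33                    33

253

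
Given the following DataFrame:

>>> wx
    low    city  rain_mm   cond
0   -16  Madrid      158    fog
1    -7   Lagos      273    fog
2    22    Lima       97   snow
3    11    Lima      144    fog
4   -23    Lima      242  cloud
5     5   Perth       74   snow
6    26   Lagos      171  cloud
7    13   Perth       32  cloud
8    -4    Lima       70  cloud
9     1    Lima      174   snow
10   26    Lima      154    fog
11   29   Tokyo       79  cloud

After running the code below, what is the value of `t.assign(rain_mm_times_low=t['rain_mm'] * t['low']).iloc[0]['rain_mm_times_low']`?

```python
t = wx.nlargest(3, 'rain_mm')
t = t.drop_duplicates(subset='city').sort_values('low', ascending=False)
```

take 3 rows with largest rain_mm:
   low   city  rain_mm   cond
1   -7  Lagos      273    fog
4  -23   Lima      242  cloud
9    1   Lima      174   snow
drop duplicate city (keep=first):
   low   city  rain_mm   cond
1   -7  Lagos      273    fog
4  -23   Lima      242  cloud
sort by low descending:
   low   city  rain_mm   cond
1   -7  Lagos      273    fog
4  -23   Lima      242  cloud
add column rain_mm_times_low = t['rain_mm'] * t['low']:
   low   city  rain_mm   cond  rain_mm_times_low
1   -7  Lagos      273    fog              -1911
4  -23   Lima      242  cloud              -5566
Taking the value at position 0, column 'rain_mm_times_low' gives -1911.

-1911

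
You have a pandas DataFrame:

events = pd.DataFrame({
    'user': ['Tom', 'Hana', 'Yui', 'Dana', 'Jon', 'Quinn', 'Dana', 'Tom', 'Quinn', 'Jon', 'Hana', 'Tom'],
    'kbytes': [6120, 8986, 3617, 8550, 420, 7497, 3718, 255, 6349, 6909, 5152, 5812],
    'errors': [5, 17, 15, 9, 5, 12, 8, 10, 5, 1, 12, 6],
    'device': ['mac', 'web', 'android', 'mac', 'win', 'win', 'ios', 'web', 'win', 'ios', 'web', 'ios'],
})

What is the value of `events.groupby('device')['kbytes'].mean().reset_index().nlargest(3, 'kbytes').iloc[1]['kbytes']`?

5479.66666667

group by device, mean of kbytes:
device
android    3617.000000
ios        5479.666667
mac        7335.000000
web        4797.666667
win        4755.333333
Name: kbytes, dtype: float64
reset_index():
    device       kbytes
0  android  3617.000000
1      ios  5479.666667
2      mac  7335.000000
3      web  4797.666667
4      win  4755.333333
take 3 rows with largest kbytes:
  device       kbytes
2    mac  7335.000000
1    ios  5479.666667
3    web  4797.666667
value at position 1, column 'kbytes' → 5479.66666667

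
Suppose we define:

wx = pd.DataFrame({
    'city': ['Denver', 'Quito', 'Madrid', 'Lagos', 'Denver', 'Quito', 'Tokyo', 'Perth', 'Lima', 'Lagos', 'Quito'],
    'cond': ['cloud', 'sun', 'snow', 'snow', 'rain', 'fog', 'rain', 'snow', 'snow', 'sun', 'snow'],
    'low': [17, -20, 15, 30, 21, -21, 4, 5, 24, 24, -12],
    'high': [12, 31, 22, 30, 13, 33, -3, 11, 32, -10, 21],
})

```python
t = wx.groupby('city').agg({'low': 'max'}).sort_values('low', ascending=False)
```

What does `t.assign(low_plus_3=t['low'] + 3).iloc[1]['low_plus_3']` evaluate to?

group by city, max of low:
        low
city       
Denver   21
Lagos    30
Lima     24
Madrid   15
Perth     5
Quito   -12
Tokyo     4
sort by low descending:
        low
city       
Lagos    30
Lima     24
Denver   21
Madrid   15
Perth     5
Tokyo     4
Quito   -12
add column low_plus_3 = t['low'] + 3:
        low  low_plus_3
city                   
Lagos    30          33
Lima     24          27
Denver   21          24
Madrid   15          18
Perth     5           8
Tokyo     4           7
Quito   -12          -9

27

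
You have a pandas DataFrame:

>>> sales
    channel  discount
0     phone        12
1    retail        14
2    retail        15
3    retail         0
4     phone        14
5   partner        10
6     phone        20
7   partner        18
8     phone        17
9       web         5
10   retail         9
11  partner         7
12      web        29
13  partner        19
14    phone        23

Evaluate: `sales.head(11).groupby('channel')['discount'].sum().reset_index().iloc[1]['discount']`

63

take first 11 rows:
    channel  discount
0     phone        12
1    retail        14
2    retail        15
3    retail         0
4     phone        14
5   partner        10
6     phone        20
7   partner        18
8     phone        17
9       web         5
10   retail         9
group by channel, sum of discount:
channel
partner    28
phone      63
retail     38
web         5
Name: discount, dtype: int64
reset_index():
   channel  discount
0  partner        28
1    phone        63
2   retail        38
3      web         5
Taking the value at position 1, column 'discount' gives 63.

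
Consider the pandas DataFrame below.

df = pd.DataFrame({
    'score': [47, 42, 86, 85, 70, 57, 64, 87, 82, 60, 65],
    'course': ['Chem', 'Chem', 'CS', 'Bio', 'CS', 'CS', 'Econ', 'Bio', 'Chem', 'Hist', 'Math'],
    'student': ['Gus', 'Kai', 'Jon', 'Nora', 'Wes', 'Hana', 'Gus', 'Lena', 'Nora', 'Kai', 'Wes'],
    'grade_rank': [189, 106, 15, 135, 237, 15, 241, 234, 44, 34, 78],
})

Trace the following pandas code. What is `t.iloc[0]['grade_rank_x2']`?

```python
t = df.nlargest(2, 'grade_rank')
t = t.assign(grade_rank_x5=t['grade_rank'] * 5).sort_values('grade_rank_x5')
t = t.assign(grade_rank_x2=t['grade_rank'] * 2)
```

474

take 2 rows with largest grade_rank:
   score course student  grade_rank
6     64   Econ     Gus         241
4     70     CS     Wes         237
add column grade_rank_x5 = t['grade_rank'] * 5:
   score course student  grade_rank  grade_rank_x5
6     64   Econ     Gus         241           1205
4     70     CS     Wes         237           1185
sort by grade_rank_x5:
   score course student  grade_rank  grade_rank_x5
4     70     CS     Wes         237           1185
6     64   Econ     Gus         241           1205
add column grade_rank_x2 = t['grade_rank'] * 2:
   score course student  grade_rank  grade_rank_x5  grade_rank_x2
4     70     CS     Wes         237           1185            474
6     64   Econ     Gus         241           1205            482
Taking the value at position 0, column 'grade_rank_x2' gives 474.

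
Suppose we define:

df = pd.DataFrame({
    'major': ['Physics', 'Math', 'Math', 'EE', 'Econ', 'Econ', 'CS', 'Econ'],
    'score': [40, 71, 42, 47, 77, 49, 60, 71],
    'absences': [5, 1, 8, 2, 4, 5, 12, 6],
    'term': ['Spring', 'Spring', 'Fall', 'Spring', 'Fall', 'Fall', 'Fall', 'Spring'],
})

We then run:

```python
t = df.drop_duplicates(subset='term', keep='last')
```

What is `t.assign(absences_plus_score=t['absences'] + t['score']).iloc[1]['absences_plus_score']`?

drop duplicate term (keep=last):
  major  score  absences    term
6    CS     60        12    Fall
7  Econ     71         6  Spring
add column absences_plus_score = t['absences'] + t['score']:
  major  score  absences    term  absences_plus_score
6    CS     60        12    Fall                   72
7  Econ     71         6  Spring                   77
Finally, value at position 1, column 'absences_plus_score' = 77.

77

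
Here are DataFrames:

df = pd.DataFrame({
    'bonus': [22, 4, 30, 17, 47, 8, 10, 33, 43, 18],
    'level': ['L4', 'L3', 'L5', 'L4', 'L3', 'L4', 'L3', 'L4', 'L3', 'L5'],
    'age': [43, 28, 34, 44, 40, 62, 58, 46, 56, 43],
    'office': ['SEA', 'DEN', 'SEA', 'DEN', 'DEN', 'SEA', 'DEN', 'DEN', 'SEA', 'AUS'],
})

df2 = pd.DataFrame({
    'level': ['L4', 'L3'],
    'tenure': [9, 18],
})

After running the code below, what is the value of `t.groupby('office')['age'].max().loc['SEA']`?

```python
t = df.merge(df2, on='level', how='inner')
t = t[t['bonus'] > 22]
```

merge on 'level' (how='inner') → 8 rows:
   bonus level  age office  tenure
0     22    L4   43    SEA       9
1      4    L3   28    DEN      18
2     17    L4   44    DEN       9
3     47    L3   40    DEN      18
4      8    L4   62    SEA       9
5     10    L3   58    DEN      18
6     33    L4   46    DEN       9
7     43    L3   56    SEA      18
filter rows where bonus > 22:
   bonus level  age office  tenure
3     47    L3   40    DEN      18
6     33    L4   46    DEN       9
7     43    L3   56    SEA      18
group by office, max of age:
office
DEN    46
SEA    56
Name: age, dtype: int64
So loc['SEA'] = 56.

56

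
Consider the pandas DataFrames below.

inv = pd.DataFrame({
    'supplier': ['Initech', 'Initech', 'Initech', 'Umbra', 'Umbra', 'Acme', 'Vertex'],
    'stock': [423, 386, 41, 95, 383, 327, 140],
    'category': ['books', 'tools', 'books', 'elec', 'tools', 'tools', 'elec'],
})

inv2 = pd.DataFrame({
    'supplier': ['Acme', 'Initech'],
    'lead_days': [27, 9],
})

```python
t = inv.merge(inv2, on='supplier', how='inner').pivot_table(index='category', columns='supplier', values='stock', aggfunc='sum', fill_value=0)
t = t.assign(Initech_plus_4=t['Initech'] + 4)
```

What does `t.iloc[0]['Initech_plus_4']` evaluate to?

merge on 'supplier' (how='inner') → 4 rows:
  supplier  stock category  lead_days
0  Initech    423    books          9
1  Initech    386    tools          9
2  Initech     41    books          9
3     Acme    327    tools         27
pivot: rows=category, cols=supplier, sum(stock):
supplier  Acme  Initech
category               
books        0      464
tools      327      386
add column Initech_plus_4 = t['Initech'] + 4:
supplier  Acme  Initech  Initech_plus_4
category                               
books        0      464             468
tools      327      386             390
Finally, value at position 0, column 'Initech_plus_4' = 468.

468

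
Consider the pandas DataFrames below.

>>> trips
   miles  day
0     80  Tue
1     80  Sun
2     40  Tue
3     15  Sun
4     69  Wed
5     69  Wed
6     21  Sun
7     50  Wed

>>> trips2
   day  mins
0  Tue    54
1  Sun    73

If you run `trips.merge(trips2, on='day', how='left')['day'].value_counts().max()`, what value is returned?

merge on 'day' (how='left') → 8 rows:
   miles  day  mins
0     80  Tue  54.0
1     80  Sun  73.0
2     40  Tue  54.0
3     15  Sun  73.0
4     69  Wed   NaN
5     69  Wed   NaN
6     21  Sun  73.0
7     50  Wed   NaN
value_counts of day:
day
Sun    3
Wed    3
Tue    2
Name: count, dtype: int64
Reading off the max of the resulting series, we get 3.

3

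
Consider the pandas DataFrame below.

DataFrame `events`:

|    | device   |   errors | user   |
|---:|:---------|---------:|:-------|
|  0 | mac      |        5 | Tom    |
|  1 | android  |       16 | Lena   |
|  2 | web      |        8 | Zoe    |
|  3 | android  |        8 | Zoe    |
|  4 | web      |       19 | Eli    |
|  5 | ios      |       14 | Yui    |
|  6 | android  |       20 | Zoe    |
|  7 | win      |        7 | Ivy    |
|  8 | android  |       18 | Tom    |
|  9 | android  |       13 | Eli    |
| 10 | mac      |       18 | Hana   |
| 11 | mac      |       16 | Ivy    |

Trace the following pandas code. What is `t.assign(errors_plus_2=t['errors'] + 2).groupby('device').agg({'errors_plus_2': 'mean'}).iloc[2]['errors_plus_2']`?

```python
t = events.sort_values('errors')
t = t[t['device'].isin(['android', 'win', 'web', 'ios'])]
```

15.5

sort by errors:
     device  errors  user
0       mac       5   Tom
7       win       7   Ivy
2       web       8   Zoe
3   android       8   Zoe
9   android      13   Eli
5       ios      14   Yui
1   android      16  Lena
11      mac      16   Ivy
8   android      18   Tom
10      mac      18  Hana
4       web      19   Eli
6   android      20   Zoe
filter rows where device in ['android', 'win', 'web', 'ios']:
    device  errors  user
7      win       7   Ivy
2      web       8   Zoe
3  android       8   Zoe
9  android      13   Eli
5      ios      14   Yui
1  android      16  Lena
8  android      18   Tom
4      web      19   Eli
6  android      20   Zoe
add column errors_plus_2 = t['errors'] + 2:
    device  errors  user  errors_plus_2
7      win       7   Ivy              9
2      web       8   Zoe             10
3  android       8   Zoe             10
9  android      13   Eli             15
5      ios      14   Yui             16
1  android      16  Lena             18
8  android      18   Tom             20
4      web      19   Eli             21
6  android      20   Zoe             22
group by device, mean of errors_plus_2:
         errors_plus_2
device                
android           17.0
ios               16.0
web               15.5
win                9.0
Hence 15.5.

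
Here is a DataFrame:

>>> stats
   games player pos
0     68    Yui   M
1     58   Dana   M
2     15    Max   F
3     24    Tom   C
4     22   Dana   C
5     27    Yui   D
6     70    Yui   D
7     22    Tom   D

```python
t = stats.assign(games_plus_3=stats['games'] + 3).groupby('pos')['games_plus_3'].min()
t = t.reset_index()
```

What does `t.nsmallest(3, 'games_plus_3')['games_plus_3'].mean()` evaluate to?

22.6666666667

add column games_plus_3 = stats['games'] + 3:
   games player pos  games_plus_3
0     68    Yui   M            71
1     58   Dana   M            61
2     15    Max   F            18
3     24    Tom   C            27
4     22   Dana   C            25
5     27    Yui   D            30
6     70    Yui   D            73
7     22    Tom   D            25
group by pos, min of games_plus_3:
pos
C    25
D    25
F    18
M    61
Name: games_plus_3, dtype: int64
reset_index():
  pos  games_plus_3
0   C            25
1   D            25
2   F            18
3   M            61
take 3 rows with smallest games_plus_3:
  pos  games_plus_3
2   F            18
0   C            25
1   D            25
Reading off the mean of column 'games_plus_3', we get 22.6666666667.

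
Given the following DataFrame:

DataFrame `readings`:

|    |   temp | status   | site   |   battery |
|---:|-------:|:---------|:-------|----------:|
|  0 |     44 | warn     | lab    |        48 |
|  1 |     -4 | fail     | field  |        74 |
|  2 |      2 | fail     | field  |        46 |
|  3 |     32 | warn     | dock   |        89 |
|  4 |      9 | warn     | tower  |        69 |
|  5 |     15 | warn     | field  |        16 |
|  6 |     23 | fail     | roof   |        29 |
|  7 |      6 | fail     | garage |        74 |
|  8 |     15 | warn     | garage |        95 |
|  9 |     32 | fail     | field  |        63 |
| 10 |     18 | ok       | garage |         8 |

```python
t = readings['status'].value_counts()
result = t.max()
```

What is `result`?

5

value_counts of status:
status
warn    5
fail    5
ok      1
Name: count, dtype: int64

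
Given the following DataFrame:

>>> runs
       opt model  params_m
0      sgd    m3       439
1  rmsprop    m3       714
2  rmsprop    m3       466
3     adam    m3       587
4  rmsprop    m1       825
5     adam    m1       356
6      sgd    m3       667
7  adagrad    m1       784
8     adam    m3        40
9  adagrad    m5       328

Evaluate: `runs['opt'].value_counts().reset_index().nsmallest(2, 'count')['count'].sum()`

value_counts of opt:
opt
rmsprop    3
adam       3
sgd        2
adagrad    2
Name: count, dtype: int64
reset_index():
       opt  count
0  rmsprop      3
1     adam      3
2      sgd      2
3  adagrad      2
take 2 rows with smallest count:
       opt  count
2      sgd      2
3  adagrad      2
The sum of column 'count' is 4.

4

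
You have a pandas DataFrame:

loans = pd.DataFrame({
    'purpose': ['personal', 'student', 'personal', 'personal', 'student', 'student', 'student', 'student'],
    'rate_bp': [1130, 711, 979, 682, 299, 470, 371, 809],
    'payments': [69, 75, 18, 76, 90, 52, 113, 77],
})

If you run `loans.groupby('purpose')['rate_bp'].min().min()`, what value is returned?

299

group by purpose, min of rate_bp:
purpose
personal    682
student     299
Name: rate_bp, dtype: int64
Then the min of the resulting series: 299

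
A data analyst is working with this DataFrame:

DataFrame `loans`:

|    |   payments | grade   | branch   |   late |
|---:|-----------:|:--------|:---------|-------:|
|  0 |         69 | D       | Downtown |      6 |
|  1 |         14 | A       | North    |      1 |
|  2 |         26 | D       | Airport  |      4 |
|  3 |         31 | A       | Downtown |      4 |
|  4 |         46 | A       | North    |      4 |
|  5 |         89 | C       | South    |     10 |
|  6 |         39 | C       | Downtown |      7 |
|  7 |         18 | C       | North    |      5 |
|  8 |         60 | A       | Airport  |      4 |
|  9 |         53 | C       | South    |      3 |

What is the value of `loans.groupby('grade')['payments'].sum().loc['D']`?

95

group by grade, sum of payments:
grade
A    151
C    199
D     95
Name: payments, dtype: int64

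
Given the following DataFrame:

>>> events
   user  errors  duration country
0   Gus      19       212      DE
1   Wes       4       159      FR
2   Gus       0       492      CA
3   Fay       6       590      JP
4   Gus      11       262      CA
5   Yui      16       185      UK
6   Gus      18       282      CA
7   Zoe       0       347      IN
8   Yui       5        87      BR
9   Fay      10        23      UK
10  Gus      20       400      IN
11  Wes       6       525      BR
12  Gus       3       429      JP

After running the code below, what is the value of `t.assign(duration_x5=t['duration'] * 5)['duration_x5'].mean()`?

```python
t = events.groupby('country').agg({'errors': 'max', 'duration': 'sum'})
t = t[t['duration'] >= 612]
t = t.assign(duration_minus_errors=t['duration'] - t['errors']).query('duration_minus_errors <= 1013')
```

group by country: max(errors), sum(duration):
         errors  duration
country                  
BR            6       612
CA           18      1036
DE           19       212
FR            4       159
IN           20       747
JP            6      1019
UK           16       208
filter rows where duration >= 612:
         errors  duration
country                  
BR            6       612
CA           18      1036
IN           20       747
JP            6      1019
add column duration_minus_errors = t['duration'] - t['errors']:
         errors  duration  duration_minus_errors
country                                         
BR            6       612                    606
CA           18      1036                   1018
IN           20       747                    727
JP            6      1019                   1013
filter rows where duration_minus_errors <= 1013:
         errors  duration  duration_minus_errors
country                                         
BR            6       612                    606
IN           20       747                    727
JP            6      1019                   1013
add column duration_x5 = t['duration'] * 5:
         errors  duration  duration_minus_errors  duration_x5
country                                                      
BR            6       612                    606         3060
IN           20       747                    727         3735
JP            6      1019                   1013         5095

3963.33333333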